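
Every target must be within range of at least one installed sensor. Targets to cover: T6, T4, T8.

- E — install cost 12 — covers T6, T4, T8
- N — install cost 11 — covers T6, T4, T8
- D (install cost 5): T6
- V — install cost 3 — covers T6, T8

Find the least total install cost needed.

The greedy cost-per-new-target heuristic would pick V and N for 14, but a cheaper cover exists.
N alone covers T6, T4, T8 — every target.
Total install cost: 11.
No cover costs less than 11.

11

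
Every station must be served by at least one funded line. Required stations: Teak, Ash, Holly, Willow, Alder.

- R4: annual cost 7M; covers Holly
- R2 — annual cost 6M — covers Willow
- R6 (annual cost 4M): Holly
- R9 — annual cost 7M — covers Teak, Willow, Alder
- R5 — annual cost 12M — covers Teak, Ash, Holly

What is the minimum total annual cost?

The greedy cost-per-new-station heuristic would pick R9, R6, and R5 for 23, but a cheaper cover exists.
Choose R9 and R5: together they cover Teak, Ash, Holly, Willow, Alder — every station.
Total annual cost: 7 + 12 = 19.
No cover costs less than 19.

19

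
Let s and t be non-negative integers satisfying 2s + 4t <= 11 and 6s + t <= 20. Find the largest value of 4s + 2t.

The continuous relaxation peaks at (3.14, 1.18) with value 14.91; rounding to a feasible lattice point costs some objective.
(s,t)=(3,1) is feasible, giving 14.
(s,t)=(3,0) is feasible, giving 12.
No feasible integer point exceeds 14.

14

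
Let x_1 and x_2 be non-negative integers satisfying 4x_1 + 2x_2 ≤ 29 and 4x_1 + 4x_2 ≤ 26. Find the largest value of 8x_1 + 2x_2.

48

Relaxing integrality, the LP optimum is 52.00 at (x_1,x_2) = (6.5, 0), which is not an integer point.
(x_1,x_2)=(6,0): 4·6+2·0=24≤29, 4·6+4·0=24≤26, objective 48.
(x_1,x_2)=(5,1): 4·5+2·1=22≤29, 4·5+4·1=24≤26, objective 42.
(x_1,x_2)=(5,0): 4·5+2·0=20≤29, 4·5+4·0=20≤26, objective 40.
Maximum is 48 at (x_1,x_2)=(6,0).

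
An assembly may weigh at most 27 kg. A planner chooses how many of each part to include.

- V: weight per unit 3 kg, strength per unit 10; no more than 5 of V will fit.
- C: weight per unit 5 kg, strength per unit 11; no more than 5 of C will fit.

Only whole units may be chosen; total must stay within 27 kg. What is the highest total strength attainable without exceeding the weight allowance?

73

V has the best ratio (10/3); taking only V gives at most 5×10 = 50 (stopped by the supply cap of 5).
Mixing does better — 4×V and 3×C: weight 27 ≤ 27, strength 4·10 + 3·11 = 73.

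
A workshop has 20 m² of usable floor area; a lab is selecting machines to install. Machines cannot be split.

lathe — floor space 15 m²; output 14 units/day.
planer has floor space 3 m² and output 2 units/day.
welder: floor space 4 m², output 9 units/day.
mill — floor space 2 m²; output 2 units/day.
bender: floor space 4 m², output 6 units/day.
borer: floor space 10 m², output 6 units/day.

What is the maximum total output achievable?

23

Take lathe and welder: floor space 15 + 4 = 19 ≤ 20, output 14 + 9 = 23.
No feasible combination exceeds this.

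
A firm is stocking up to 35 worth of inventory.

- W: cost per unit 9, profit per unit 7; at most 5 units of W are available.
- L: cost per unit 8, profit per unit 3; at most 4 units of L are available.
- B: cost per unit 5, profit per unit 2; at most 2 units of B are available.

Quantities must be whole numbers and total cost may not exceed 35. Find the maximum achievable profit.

3×W and 1×B: cost 32 ≤ 35, profit 3·7 + 1·2 = 23.
3×W and 1×L: cost 35 ≤ 35, profit 3·7 + 1·3 = 24.
Best is 24.

24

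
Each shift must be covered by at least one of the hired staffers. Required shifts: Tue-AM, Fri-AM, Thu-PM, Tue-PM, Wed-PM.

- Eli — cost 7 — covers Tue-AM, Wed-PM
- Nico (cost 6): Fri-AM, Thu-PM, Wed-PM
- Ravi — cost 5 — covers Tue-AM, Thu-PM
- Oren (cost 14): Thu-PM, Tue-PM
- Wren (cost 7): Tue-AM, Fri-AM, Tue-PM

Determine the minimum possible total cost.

Choose Nico and Wren: together they cover Tue-AM, Fri-AM, Thu-PM, Tue-PM, Wed-PM — every shift.
Total cost: 6 + 7 = 13.
No cover costs less than 13.

13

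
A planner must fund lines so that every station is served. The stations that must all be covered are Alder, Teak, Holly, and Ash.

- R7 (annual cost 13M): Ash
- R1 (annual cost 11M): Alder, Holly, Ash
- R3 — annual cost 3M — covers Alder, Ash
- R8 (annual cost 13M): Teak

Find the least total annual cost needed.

24

The greedy cost-per-new-station heuristic would pick R3, R1, and R8 for 27, but a cheaper cover exists.
Choose R1 and R8: together they cover Alder, Teak, Holly, Ash — every station.
Total annual cost: 11 + 13 = 24.
No cover costs less than 24.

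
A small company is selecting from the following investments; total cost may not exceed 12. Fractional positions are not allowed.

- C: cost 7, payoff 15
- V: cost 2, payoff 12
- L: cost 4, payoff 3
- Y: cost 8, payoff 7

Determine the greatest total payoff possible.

Allowing fractional choices, the relaxed optimum would be about 29.6, but investments are indivisible.
C + L: cost 7 + 4 = 11 ≤ 12, payoff 15 + 3 = 18.
C + V: cost 7 + 2 = 9 ≤ 12, payoff 15 + 12 = 27.
V + Y: cost 2 + 8 = 10 ≤ 12, payoff 12 + 7 = 19.
Best is C and V with total payoff 27.

27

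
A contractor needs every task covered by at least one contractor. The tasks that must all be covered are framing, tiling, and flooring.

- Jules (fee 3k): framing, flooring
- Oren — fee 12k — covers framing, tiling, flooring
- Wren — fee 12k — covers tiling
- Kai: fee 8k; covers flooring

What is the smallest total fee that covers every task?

This is a weighted set-cover instance.
The greedy cost-per-new-task heuristic would pick Jules and Oren for 15, but a cheaper cover exists.
Oren alone covers framing, tiling, flooring — every task.
Total fee: 12.
No cover costs less than 12.

12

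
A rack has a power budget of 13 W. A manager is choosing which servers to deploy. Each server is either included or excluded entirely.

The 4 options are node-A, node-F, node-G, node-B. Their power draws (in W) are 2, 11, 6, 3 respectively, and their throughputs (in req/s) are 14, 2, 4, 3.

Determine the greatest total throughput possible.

This is a 0-1 knapsack instance.
Allowing fractional choices, the relaxed optimum would be about 21.4, but servers are indivisible.
node-A + node-G + node-B: power draw 2 + 6 + 3 = 11 ≤ 13, throughput 14 + 4 + 3 = 21.
node-A + node-G: power draw 2 + 6 = 8 ≤ 13, throughput 14 + 4 = 18.
Best is node-A, node-G, and node-B with total throughput 21.

21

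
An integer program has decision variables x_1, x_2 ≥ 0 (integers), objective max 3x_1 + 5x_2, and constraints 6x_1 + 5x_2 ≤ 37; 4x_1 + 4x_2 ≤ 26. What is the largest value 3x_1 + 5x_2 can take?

(x_1,x_2)=(0,6): 6·0+5·6=30≤37, 4·0+4·6=24≤26, objective 30.
(x_1,x_2)=(1,5): 6·1+5·5=31≤37, 4·1+4·5=24≤26, objective 28.
(x_1,x_2)=(0,5): 6·0+5·5=25≤37, 4·0+4·5=20≤26, objective 25.
Maximum is 30 at (x_1,x_2)=(0,6).

30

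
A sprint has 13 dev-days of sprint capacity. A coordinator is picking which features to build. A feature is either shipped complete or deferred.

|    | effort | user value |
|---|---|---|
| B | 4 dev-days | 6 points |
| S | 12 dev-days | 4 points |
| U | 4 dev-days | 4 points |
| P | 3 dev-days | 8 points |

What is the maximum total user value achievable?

Take B, U, and P: effort 4 + 4 + 3 = 11 ≤ 13, user value 6 + 4 + 8 = 18.
No other feasible combination does better.

18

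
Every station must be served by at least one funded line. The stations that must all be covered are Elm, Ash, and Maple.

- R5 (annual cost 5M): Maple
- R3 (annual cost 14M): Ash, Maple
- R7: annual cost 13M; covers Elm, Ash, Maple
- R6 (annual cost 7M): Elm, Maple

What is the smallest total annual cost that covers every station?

13

This is a weighted set-cover instance.
The greedy cost-per-new-station heuristic would pick R6 and R7 for 20, but a cheaper cover exists.
R7 alone covers Elm, Ash, Maple — every station.
Total annual cost: 13.
No cover costs less than 13.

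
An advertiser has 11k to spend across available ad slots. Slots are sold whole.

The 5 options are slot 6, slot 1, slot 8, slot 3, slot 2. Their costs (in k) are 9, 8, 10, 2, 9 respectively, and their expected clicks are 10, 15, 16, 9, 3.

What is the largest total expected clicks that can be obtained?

Take slot 1 and slot 3: cost 8 + 2 = 10 ≤ 11, expected clicks 15 + 9 = 24.
No other feasible combination does better.

24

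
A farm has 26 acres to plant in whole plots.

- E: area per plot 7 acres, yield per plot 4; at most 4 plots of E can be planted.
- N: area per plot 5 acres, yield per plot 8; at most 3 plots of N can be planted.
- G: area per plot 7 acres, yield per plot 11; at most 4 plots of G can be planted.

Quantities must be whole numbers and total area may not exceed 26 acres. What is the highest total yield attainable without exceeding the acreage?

41

This is a bounded integer knapsack.
N has the best ratio (8/5); taking only N gives at most 3×8 = 24 (stopped by the supply cap of 3).
Mixing does better — 1×N and 3×G: area 26 ≤ 26, yield 1·8 + 3·11 = 41.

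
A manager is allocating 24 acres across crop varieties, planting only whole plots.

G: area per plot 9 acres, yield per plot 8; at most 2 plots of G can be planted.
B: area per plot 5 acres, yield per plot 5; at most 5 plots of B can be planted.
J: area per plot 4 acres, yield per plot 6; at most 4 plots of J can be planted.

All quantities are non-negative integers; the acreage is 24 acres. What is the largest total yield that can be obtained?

1×B and 4×J: area 21 ≤ 24, yield 1·5 + 4·6 = 29.
2×B and 3×J: area 22 ≤ 24, yield 2·5 + 3·6 = 28.
Best is 29.

29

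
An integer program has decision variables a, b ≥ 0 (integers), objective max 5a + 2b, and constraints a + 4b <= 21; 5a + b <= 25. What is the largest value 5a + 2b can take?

(a,b)=(4,4) is feasible, giving 28.
(a,b)=(4,3) is feasible, giving 26.
(a,b)=(3,4) is feasible, giving 23.
(a,b)=(3,3) is feasible, giving 21.
The best lattice point is (4,4), giving 28.

28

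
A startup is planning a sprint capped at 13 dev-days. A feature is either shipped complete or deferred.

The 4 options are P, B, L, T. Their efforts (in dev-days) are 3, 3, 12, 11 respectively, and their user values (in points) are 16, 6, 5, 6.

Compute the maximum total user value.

22

Take P and B: effort 3 + 3 = 6 ≤ 13, user value 16 + 6 = 22.
No other feasible combination does better.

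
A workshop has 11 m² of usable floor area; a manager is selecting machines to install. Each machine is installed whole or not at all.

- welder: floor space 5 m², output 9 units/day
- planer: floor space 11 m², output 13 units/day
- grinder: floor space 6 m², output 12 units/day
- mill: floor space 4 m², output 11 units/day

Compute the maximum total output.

Treat it as a binary knapsack problem.
welder + mill: floor space 5 + 4 = 9 ≤ 11, output 9 + 11 = 20.
welder + grinder: floor space 5 + 6 = 11 ≤ 11, output 9 + 12 = 21.
grinder + mill: floor space 6 + 4 = 10 ≤ 11, output 12 + 11 = 23.
Best is grinder and mill with total output 23.

23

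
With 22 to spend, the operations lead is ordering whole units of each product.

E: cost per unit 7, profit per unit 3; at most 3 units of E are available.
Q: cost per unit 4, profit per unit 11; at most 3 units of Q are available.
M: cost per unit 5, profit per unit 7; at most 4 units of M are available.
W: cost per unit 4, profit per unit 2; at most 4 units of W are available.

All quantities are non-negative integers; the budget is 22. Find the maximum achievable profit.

47

Q has the best ratio (11/4); taking only Q gives at most 3×11 = 33 (stopped by the supply cap of 3).
Mixing does better — 3×Q and 2×M: cost 22 ≤ 22, profit 3·11 + 2·7 = 47.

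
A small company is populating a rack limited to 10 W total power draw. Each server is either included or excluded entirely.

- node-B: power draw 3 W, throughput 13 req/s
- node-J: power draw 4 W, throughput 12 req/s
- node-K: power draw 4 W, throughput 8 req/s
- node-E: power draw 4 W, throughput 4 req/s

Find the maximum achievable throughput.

Allowing fractional choices, the relaxed optimum would be about 31.0, but servers are indivisible.
node-B + node-J: power draw 3 + 4 = 7 ≤ 10, throughput 13 + 12 = 25.
node-B + node-K: power draw 3 + 4 = 7 ≤ 10, throughput 13 + 8 = 21.
node-J + node-K: power draw 4 + 4 = 8 ≤ 10, throughput 12 + 8 = 20.
Best is node-B and node-J with total throughput 25.

25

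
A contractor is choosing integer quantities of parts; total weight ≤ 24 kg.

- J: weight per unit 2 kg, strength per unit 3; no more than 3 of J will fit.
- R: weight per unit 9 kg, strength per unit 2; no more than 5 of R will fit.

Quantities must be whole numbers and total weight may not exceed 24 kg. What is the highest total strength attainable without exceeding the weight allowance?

13

J has the best ratio (3/2); taking only J gives at most 3×3 = 9 (stopped by the supply cap of 3).
Mixing does better — 3×J and 2×R: weight 24 ≤ 24, strength 3·3 + 2·2 = 13.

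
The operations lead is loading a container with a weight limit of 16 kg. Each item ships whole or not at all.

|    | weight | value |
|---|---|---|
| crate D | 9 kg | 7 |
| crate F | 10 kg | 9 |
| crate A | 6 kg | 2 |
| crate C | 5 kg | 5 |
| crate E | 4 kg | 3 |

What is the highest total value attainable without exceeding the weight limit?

Allowing fractional choices, the relaxed optimum would be about 14.8, but items are indivisible.
crate D + crate C: weight 9 + 5 = 14 ≤ 16, value 7 + 5 = 12.
crate F + crate E: weight 10 + 4 = 14 ≤ 16, value 9 + 3 = 12.
crate F + crate C: weight 10 + 5 = 15 ≤ 16, value 9 + 5 = 14.
Best is crate F and crate C with total value 14.

14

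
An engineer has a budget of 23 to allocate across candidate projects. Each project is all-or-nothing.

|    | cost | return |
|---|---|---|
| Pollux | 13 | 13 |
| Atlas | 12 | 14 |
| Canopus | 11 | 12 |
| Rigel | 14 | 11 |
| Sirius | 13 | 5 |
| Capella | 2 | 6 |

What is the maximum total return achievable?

26

This is an integer program with binary decision variables.
Allowing fractional choices, the relaxed optimum would be about 29.8, but projects are indivisible.
Atlas + Capella: cost 12 + 2 = 14 ≤ 23, return 14 + 6 = 20.
Pollux + Capella: cost 13 + 2 = 15 ≤ 23, return 13 + 6 = 19.
Atlas + Canopus: cost 12 + 11 = 23 ≤ 23, return 14 + 12 = 26.
Best is Atlas and Canopus with total return 26.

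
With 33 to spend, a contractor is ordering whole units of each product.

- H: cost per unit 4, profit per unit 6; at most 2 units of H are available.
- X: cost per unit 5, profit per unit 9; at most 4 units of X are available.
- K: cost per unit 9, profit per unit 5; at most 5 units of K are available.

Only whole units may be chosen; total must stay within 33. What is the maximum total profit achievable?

Take 2×H and 4×X: cost 28 ≤ 33, profit 2·6 + 4·9 = 48.
X has the best ratio (9/5) and is taken to its limit of 4; remaining capacity is filled optimally with the others.

48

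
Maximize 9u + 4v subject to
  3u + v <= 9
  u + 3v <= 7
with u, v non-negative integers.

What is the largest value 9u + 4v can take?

27

(u,v)=(3,0): 3·3+1·0=9≤9, 1·3+3·0=3≤7, objective 27.
(u,v)=(2,1): 3·2+1·1=7≤9, 1·2+3·1=5≤7, objective 22.
(u,v)=(2,0): 3·2+1·0=6≤9, 1·2+3·0=2≤7, objective 18.
(u,v)=(1,2): 3·1+1·2=5≤9, 1·1+3·2=7≤7, objective 17.
Maximum is 27 at (u,v)=(3,0).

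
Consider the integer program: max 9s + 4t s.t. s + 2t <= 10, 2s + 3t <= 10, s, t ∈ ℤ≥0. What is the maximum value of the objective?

(s,t)=(5,0): 1·5+2·0=5≤10, 2·5+3·0=10≤10, objective 45.
(s,t)=(4,0): 1·4+2·0=4≤10, 2·4+3·0=8≤10, objective 36.
The best lattice point is (5,0), giving 45.

45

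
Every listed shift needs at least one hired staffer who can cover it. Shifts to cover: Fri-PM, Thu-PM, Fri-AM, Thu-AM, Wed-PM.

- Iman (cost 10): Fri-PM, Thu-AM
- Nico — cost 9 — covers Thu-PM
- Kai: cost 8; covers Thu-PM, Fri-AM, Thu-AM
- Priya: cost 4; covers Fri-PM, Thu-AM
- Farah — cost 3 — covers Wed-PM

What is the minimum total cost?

15

Choose Kai, Priya, and Farah: together they cover Fri-PM, Thu-PM, Fri-AM, Thu-AM, Wed-PM — every shift.
Total cost: 8 + 4 + 3 = 15.
No cover costs less than 15.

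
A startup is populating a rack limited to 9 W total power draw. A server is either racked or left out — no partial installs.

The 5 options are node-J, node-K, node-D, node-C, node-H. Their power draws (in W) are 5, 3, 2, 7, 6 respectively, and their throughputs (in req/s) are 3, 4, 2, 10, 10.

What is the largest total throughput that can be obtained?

This is an integer program with binary decision variables.
Take node-K and node-H: power draw 3 + 6 = 9 ≤ 9, throughput 4 + 10 = 14.
No other feasible combination does better.

14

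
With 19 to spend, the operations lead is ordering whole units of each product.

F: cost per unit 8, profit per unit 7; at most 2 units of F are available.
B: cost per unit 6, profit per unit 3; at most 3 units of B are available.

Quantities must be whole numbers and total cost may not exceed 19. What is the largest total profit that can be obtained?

14

F has the best ratio (7/8); taking only F gives at most 2×7 = 14 (stopped by the cost limit).
Optimal: 2×F: cost 16 ≤ 19, profit 2·7 = 14.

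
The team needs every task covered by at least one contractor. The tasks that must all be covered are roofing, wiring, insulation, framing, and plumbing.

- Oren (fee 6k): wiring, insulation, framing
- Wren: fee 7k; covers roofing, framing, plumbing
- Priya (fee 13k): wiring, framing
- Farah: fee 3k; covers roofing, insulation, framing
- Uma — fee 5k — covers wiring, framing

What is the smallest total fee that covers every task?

The greedy cost-per-new-task heuristic would pick Farah, Uma, and Wren for 15, but a cheaper cover exists.
Choose Oren and Wren: together they cover roofing, wiring, insulation, framing, plumbing — every task.
Total fee: 6 + 7 = 13.
No cover costs less than 13.

13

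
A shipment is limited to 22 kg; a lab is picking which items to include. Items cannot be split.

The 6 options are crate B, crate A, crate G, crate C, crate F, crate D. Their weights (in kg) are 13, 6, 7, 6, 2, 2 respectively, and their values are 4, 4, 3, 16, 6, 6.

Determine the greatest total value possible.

Allowing fractional choices, the relaxed optimum would be about 34.6, but items are indivisible.
crate A + crate G + crate C + crate F: weight 6 + 7 + 6 + 2 = 21 ≤ 22, value 4 + 3 + 16 + 6 = 29.
crate A + crate C + crate F + crate D: weight 6 + 6 + 2 + 2 = 16 ≤ 22, value 4 + 16 + 6 + 6 = 32.
crate G + crate C + crate F + crate D: weight 7 + 6 + 2 + 2 = 17 ≤ 22, value 3 + 16 + 6 + 6 = 31.
Best is crate A, crate C, crate F, and crate D with total value 32.

32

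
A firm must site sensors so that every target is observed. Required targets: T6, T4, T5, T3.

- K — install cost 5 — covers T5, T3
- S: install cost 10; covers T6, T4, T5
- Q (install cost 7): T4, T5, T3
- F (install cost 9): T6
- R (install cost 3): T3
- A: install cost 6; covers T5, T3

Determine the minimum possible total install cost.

Choose S and R: together they cover T6, T4, T5, T3 — every target.
Total install cost: 10 + 3 = 13.

13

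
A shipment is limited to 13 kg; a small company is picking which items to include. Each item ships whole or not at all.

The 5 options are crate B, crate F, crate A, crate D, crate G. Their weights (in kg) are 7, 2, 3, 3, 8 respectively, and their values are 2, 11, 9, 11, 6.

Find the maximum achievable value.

31

crate F + crate D + crate G: weight 2 + 3 + 8 = 13 ≤ 13, value 11 + 11 + 6 = 28.
crate F + crate A + crate D: weight 2 + 3 + 3 = 8 ≤ 13, value 11 + 9 + 11 = 31.
crate F + crate A + crate G: weight 2 + 3 + 8 = 13 ≤ 13, value 11 + 9 + 6 = 26.
Best is crate F, crate A, and crate D with total value 31.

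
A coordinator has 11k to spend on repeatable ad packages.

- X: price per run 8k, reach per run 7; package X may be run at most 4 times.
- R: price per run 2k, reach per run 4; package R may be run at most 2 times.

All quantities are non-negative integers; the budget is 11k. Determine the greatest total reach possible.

2×R: price 4 ≤ 11, reach 2·4 = 8.
1×X and 1×R: price 10 ≤ 11, reach 1·7 + 1·4 = 11.
Best is 11.

11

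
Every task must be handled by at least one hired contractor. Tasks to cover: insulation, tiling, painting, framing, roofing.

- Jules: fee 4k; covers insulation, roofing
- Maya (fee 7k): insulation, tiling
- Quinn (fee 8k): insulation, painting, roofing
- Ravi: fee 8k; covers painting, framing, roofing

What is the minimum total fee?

15

Choose Maya and Ravi: together they cover insulation, tiling, painting, framing, roofing — every task.
Total fee: 7 + 8 = 15.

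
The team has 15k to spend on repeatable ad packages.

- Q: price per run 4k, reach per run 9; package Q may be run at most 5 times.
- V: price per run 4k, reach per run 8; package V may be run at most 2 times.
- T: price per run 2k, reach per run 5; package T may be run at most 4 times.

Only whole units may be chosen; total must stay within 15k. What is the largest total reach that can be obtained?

33

Take 2×Q and 3×T: price 14 ≤ 15, reach 2·9 + 3·5 = 33.
No other integer combination yields more.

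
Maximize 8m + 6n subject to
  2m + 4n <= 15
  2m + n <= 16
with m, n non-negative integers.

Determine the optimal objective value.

56

(m,n)=(7,0): 2·7+4·0=14≤15, 2·7+1·0=14≤16, objective 56.
(m,n)=(6,0): 2·6+4·0=12≤15, 2·6+1·0=12≤16, objective 48.
No feasible integer point exceeds 56.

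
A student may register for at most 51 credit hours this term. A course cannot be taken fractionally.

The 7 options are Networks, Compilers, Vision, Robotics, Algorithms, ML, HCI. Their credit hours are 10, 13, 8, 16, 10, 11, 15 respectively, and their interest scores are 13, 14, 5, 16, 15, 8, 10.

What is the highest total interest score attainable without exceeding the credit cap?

58

Allowing fractional choices, the relaxed optimum would be about 59.5, but courses are indivisible.
Networks + Robotics + Algorithms + HCI: credit hours 10 + 16 + 10 + 15 = 51 ≤ 51, interest score 13 + 16 + 15 + 10 = 54.
Networks + Compilers + Robotics + Algorithms: credit hours 10 + 13 + 16 + 10 = 49 ≤ 51, interest score 13 + 14 + 16 + 15 = 58.
Compilers + Robotics + Algorithms + ML: credit hours 13 + 16 + 10 + 11 = 50 ≤ 51, interest score 14 + 16 + 15 + 8 = 53.
Best is Networks, Compilers, Robotics, and Algorithms with total interest score 58.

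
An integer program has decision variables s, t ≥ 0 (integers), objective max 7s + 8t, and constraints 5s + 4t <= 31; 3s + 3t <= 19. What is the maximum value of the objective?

48

The continuous relaxation peaks at (0, 6.33) with value 50.67; rounding to a feasible lattice point costs some objective.
(s,t)=(0,6): 5·0+4·6=24≤31, 3·0+3·6=18≤19, objective 48.
(s,t)=(1,5): 5·1+4·5=25≤31, 3·1+3·5=18≤19, objective 47.
(s,t)=(0,5): 5·0+4·5=20≤31, 3·0+3·5=15≤19, objective 40.
The best lattice point is (0,6), giving 48.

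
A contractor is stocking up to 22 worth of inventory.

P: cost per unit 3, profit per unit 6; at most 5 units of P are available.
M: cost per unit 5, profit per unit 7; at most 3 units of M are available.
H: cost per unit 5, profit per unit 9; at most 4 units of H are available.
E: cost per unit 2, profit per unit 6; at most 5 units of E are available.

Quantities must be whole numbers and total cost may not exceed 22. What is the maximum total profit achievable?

4×P and 5×E: cost 22 ≤ 22, profit 4·6 + 5·6 = 54.
2×P, 1×H, and 5×E: cost 21 ≤ 22, profit 2·6 + 1·9 + 5·6 = 51.
Best is 54.

54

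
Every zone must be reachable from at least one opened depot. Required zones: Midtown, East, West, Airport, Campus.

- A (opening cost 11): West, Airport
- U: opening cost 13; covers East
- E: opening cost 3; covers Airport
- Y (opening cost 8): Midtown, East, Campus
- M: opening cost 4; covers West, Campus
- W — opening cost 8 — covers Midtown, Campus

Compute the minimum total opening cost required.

15

Choose E, Y, and M: together they cover Midtown, East, West, Airport, Campus — every zone.
Total opening cost: 3 + 8 + 4 = 15.
No cover costs less than 15.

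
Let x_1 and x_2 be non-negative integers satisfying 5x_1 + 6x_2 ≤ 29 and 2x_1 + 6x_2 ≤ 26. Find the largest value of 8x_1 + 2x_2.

(x_1,x_2)=(5,0) is feasible, giving 40.
(x_1,x_2)=(4,1) is feasible, giving 34.
Maximum is 40 at (x_1,x_2)=(5,0).

40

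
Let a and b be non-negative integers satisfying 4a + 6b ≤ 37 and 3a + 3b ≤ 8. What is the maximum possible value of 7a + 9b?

18

The continuous relaxation peaks at (0, 2.67) with value 24.00; rounding to a feasible lattice point costs some objective.
(a,b)=(0,2): 4·0+6·2=12≤37, 3·0+3·2=6≤8, objective 18.
(a,b)=(1,1): 4·1+6·1=10≤37, 3·1+3·1=6≤8, objective 16.
(a,b)=(0,1): 4·0+6·1=6≤37, 3·0+3·1=3≤8, objective 9.
No feasible integer point exceeds 18.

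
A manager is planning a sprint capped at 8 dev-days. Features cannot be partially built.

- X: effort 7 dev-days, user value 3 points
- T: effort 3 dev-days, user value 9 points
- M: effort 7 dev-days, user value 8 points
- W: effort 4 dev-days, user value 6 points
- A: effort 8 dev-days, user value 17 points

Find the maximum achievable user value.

17

This is an integer program with binary decision variables.
T + W: effort 3 + 4 = 7 ≤ 8, user value 9 + 6 = 15.
A: effort 8 ≤ 8, user value 17.
T: effort 3 ≤ 8, user value 9.
Best is A with total user value 17.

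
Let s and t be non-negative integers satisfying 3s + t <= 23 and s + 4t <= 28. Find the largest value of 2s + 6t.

The continuous relaxation peaks at (5.82, 5.55) with value 44.91; rounding to a feasible lattice point costs some objective.
(s,t)=(4,6) is feasible, giving 44.
(s,t)=(6,5) is feasible, giving 42.
The best lattice point is (4,6), giving 44.

44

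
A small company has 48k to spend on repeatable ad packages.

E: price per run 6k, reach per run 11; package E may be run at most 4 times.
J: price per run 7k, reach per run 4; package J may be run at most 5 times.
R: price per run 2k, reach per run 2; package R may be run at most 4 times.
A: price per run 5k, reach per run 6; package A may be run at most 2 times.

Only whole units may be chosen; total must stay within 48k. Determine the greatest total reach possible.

This is a bounded integer knapsack.
4×E, 4×R, and 2×A: price 42 ≤ 48, reach 4·11 + 4·2 + 2·6 = 64.
4×E, 1×J, 3×R, and 2×A: price 47 ≤ 48, reach 4·11 + 1·4 + 3·2 + 2·6 = 66.
Best is 66.

66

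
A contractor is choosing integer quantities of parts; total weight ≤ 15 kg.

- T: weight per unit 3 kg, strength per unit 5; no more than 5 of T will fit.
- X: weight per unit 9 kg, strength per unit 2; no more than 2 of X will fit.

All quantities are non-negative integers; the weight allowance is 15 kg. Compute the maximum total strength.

25

5×T: weight 15 ≤ 15, strength 5·5 = 25.
4×T: weight 12 ≤ 15, strength 4·5 = 20.
Best is 25.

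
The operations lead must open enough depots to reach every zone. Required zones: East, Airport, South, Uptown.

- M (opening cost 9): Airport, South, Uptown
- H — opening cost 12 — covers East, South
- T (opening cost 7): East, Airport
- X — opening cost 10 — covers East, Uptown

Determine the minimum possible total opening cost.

This is a weighted set-cover instance.
Choose M and T: together they cover East, Airport, South, Uptown — every zone.
Total opening cost: 9 + 7 = 16.

16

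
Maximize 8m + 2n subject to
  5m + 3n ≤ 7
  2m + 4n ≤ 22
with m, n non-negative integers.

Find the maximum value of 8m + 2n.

8

(m,n)=(1,0) is feasible, giving 8.
(m,n)=(0,1) is feasible, giving 2.
(m,n)=(0,0) is feasible, giving 0.
Maximum is 8 at (m,n)=(1,0).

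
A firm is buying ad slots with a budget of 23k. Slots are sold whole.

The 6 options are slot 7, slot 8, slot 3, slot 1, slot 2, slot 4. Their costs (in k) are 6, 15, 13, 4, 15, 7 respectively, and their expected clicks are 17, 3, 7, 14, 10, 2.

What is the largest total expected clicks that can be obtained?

38

slot 7 + slot 1 + slot 4: cost 6 + 4 + 7 = 17 ≤ 23, expected clicks 17 + 14 + 2 = 33.
slot 7 + slot 3 + slot 1: cost 6 + 13 + 4 = 23 ≤ 23, expected clicks 17 + 7 + 14 = 38.
Best is slot 7, slot 3, and slot 1 with total expected clicks 38.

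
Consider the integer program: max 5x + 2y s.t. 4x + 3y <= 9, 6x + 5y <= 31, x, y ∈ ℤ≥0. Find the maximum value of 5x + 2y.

10

The continuous relaxation peaks at (2.25, 0) with value 11.25; rounding to a feasible lattice point costs some objective.
(x,y)=(2,0) is feasible, giving 10.
(x,y)=(1,1) is feasible, giving 7.
(x,y)=(1,0) is feasible, giving 5.
Maximum is 10 at (x,y)=(2,0).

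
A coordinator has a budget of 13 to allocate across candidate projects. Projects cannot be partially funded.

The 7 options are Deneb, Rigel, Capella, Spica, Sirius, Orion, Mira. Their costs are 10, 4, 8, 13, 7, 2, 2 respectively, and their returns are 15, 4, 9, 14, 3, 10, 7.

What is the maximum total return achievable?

26

This is a 0-1 knapsack instance.
Take Capella, Orion, and Mira: cost 8 + 2 + 2 = 12 ≤ 13, return 9 + 10 + 7 = 26.
No other feasible combination does better.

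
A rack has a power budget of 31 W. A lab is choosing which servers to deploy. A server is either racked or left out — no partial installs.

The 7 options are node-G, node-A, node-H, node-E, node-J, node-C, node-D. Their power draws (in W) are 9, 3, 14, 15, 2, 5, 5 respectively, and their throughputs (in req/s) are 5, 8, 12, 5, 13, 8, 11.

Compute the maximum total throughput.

52

Allowing fractional choices, the relaxed optimum would be about 53.1, but servers are indivisible.
node-G + node-A + node-J + node-C + node-D: power draw 9 + 3 + 2 + 5 + 5 = 24 ≤ 31, throughput 5 + 8 + 13 + 8 + 11 = 45.
node-A + node-H + node-J + node-C + node-D: power draw 3 + 14 + 2 + 5 + 5 = 29 ≤ 31, throughput 8 + 12 + 13 + 8 + 11 = 52.
Best is node-A, node-H, node-J, node-C, and node-D with total throughput 52.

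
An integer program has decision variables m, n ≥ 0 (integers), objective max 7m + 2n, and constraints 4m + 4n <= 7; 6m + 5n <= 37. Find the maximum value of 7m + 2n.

(m,n)=(1,0): 4·1+4·0=4≤7, 6·1+5·0=6≤37, objective 7.
(m,n)=(0,1): 4·0+4·1=4≤7, 6·0+5·1=5≤37, objective 2.
Maximum is 7 at (m,n)=(1,0).

7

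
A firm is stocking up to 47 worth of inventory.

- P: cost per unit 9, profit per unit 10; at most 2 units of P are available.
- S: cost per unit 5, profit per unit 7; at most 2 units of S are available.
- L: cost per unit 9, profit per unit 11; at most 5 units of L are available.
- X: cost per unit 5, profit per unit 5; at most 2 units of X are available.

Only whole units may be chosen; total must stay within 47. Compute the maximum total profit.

S has the best ratio (7/5); taking only S gives at most 2×7 = 14 (stopped by the supply cap of 2).
Mixing does better — 2×S and 4×L: cost 46 ≤ 47, profit 2·7 + 4·11 = 58.

58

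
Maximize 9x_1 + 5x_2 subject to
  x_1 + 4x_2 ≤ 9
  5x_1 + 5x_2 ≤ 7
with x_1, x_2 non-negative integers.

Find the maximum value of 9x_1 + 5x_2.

9

Relaxing integrality, the LP optimum is 12.60 at (x_1,x_2) = (1.4, 0), which is not an integer point.
(x_1,x_2)=(1,0): 1·1+4·0=1≤9, 5·1+5·0=5≤7, objective 9.
(x_1,x_2)=(0,1): 1·0+4·1=4≤9, 5·0+5·1=5≤7, objective 5.
(x_1,x_2)=(0,0): 1·0+4·0=0≤9, 5·0+5·0=0≤7, objective 0.
The best lattice point is (1,0), giving 9.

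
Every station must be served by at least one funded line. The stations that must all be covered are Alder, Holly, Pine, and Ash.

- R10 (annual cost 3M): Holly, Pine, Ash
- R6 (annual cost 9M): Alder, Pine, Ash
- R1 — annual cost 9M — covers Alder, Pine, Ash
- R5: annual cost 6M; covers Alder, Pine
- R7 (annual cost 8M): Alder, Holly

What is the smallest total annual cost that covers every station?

9

Choose R10 and R5: together they cover Alder, Holly, Pine, Ash — every station.
Total annual cost: 3 + 6 = 9.
No cover costs less than 9.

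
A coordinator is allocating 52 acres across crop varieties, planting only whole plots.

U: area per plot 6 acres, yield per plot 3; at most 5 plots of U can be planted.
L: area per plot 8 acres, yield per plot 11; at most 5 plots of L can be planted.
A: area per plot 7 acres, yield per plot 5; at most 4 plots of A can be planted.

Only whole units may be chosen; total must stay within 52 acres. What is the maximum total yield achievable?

61

L has the best ratio (11/8); taking only L gives at most 5×11 = 55 (stopped by the supply cap of 5).
Mixing does better — 2×U and 5×L: area 52 ≤ 52, yield 2·3 + 5·11 = 61.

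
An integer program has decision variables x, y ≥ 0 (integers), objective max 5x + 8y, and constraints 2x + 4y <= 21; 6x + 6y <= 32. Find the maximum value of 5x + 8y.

Relaxing integrality, the LP optimum is 42.17 at (x,y) = (0.167, 5.17), which is not an integer point.
(x,y)=(0,5): 2·0+4·5=20≤21, 6·0+6·5=30≤32, objective 40.
(x,y)=(1,4): 2·1+4·4=18≤21, 6·1+6·4=30≤32, objective 37.
(x,y)=(0,4): 2·0+4·4=16≤21, 6·0+6·4=24≤32, objective 32.
Maximum is 40 at (x,y)=(0,5).

40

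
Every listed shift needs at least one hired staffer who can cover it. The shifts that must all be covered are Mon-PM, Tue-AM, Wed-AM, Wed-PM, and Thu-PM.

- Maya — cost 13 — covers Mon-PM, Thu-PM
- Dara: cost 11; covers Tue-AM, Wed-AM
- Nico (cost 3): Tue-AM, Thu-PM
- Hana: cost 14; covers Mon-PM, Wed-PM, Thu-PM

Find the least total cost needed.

25

Choose Dara and Hana: together they cover Mon-PM, Tue-AM, Wed-AM, Wed-PM, Thu-PM — every shift.
Total cost: 11 + 14 = 25.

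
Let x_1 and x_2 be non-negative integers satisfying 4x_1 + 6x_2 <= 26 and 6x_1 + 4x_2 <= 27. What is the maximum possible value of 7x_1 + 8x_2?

38

The continuous relaxation peaks at (2.9, 2.4) with value 39.50; rounding to a feasible lattice point costs some objective.
(x_1,x_2)=(2,3): 4·2+6·3=26≤26, 6·2+4·3=24≤27, objective 38.
(x_1,x_2)=(3,2): 4·3+6·2=24≤26, 6·3+4·2=26≤27, objective 37.
(x_1,x_2)=(1,3): 4·1+6·3=22≤26, 6·1+4·3=18≤27, objective 31.
Maximum is 38 at (x_1,x_2)=(2,3).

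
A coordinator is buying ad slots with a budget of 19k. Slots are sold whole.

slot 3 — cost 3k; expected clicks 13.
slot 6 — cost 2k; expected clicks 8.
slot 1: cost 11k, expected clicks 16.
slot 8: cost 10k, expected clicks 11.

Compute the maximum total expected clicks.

37

Allowing fractional choices, the relaxed optimum would be about 40.3, but ad slots are indivisible.
slot 3 + slot 1: cost 3 + 11 = 14 ≤ 19, expected clicks 13 + 16 = 29.
slot 3 + slot 6 + slot 1: cost 3 + 2 + 11 = 16 ≤ 19, expected clicks 13 + 8 + 16 = 37.
slot 3 + slot 6 + slot 8: cost 3 + 2 + 10 = 15 ≤ 19, expected clicks 13 + 8 + 11 = 32.
Best is slot 3, slot 6, and slot 1 with total expected clicks 37.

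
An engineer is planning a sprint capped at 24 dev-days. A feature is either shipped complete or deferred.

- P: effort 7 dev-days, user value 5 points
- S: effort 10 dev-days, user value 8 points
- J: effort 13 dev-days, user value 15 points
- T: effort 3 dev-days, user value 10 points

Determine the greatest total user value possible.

30

P + S + T: effort 7 + 10 + 3 = 20 ≤ 24, user value 5 + 8 + 10 = 23.
J + T: effort 13 + 3 = 16 ≤ 24, user value 15 + 10 = 25.
P + J + T: effort 7 + 13 + 3 = 23 ≤ 24, user value 5 + 15 + 10 = 30.
Best is P, J, and T with total user value 30.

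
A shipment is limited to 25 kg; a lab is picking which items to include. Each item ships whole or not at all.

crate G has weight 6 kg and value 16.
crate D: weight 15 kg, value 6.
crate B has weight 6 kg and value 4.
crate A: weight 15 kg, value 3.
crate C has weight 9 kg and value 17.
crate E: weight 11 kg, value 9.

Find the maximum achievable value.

Treat it as a binary knapsack problem.
Allowing fractional choices, the relaxed optimum would be about 41.2, but items are indivisible.
crate G + crate B + crate C: weight 6 + 6 + 9 = 21 ≤ 25, value 16 + 4 + 17 = 37.
crate G + crate C: weight 6 + 9 = 15 ≤ 25, value 16 + 17 = 33.
Best is crate G, crate B, and crate C with total value 37.

37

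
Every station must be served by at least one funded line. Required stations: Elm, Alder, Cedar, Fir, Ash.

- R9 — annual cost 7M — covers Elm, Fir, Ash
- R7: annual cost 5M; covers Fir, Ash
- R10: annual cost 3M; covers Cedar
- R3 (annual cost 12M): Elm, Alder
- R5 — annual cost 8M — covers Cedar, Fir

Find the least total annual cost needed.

The greedy cost-per-new-station heuristic would pick R9, R10, and R3 for 22, but a cheaper cover exists.
Choose R7, R10, and R3: together they cover Elm, Alder, Cedar, Fir, Ash — every station.
Total annual cost: 5 + 3 + 12 = 20.
No cover costs less than 20.

20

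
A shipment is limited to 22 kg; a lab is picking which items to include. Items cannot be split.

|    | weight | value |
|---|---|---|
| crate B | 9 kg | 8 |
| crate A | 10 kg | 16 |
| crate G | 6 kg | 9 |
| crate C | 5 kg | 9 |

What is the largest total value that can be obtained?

34

crate A + crate C: weight 10 + 5 = 15 ≤ 22, value 16 + 9 = 25.
crate B + crate G + crate C: weight 9 + 6 + 5 = 20 ≤ 22, value 8 + 9 + 9 = 26.
crate A + crate G + crate C: weight 10 + 6 + 5 = 21 ≤ 22, value 16 + 9 + 9 = 34.
Best is crate A, crate G, and crate C with total value 34.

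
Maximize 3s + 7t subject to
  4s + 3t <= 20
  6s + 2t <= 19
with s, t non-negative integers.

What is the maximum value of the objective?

42

Relaxing integrality, the LP optimum is 46.67 at (s,t) = (0, 6.67), which is not an integer point.
(s,t)=(0,6): 4·0+3·6=18≤20, 6·0+2·6=12≤19, objective 42.
(s,t)=(1,5): 4·1+3·5=19≤20, 6·1+2·5=16≤19, objective 38.
The best lattice point is (0,6), giving 42.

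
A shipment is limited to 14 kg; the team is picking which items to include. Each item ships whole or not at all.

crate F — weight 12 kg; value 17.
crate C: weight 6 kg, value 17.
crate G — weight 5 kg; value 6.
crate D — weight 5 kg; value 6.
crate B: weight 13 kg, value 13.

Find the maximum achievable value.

23

This is an integer program with binary decision variables.
Allowing fractional choices, the relaxed optimum would be about 28.3, but items are indivisible.
crate C: weight 6 ≤ 14, value 17.
crate C + crate D: weight 6 + 5 = 11 ≤ 14, value 17 + 6 = 23.
crate C + crate G: weight 6 + 5 = 11 ≤ 14, value 17 + 6 = 23.
The maximum value is 23; one optimal choice is crate C and crate G.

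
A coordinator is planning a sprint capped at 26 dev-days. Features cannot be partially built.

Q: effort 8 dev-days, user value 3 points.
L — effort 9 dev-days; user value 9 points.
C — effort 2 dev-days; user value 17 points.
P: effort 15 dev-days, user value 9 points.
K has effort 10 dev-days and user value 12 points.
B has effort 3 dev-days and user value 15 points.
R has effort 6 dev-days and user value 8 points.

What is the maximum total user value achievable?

53

C + K + B + R: effort 2 + 10 + 3 + 6 = 21 ≤ 26, user value 17 + 12 + 15 + 8 = 52.
L + C + K + B: effort 9 + 2 + 10 + 3 = 24 ≤ 26, user value 9 + 17 + 12 + 15 = 53.
L + C + B + R: effort 9 + 2 + 3 + 6 = 20 ≤ 26, user value 9 + 17 + 15 + 8 = 49.
Best is L, C, K, and B with total user value 53.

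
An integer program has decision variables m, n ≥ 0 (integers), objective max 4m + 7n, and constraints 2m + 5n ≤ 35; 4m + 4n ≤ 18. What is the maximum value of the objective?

28

The continuous relaxation peaks at (0, 4.5) with value 31.50; rounding to a feasible lattice point costs some objective.
(m,n)=(0,4): 2·0+5·4=20≤35, 4·0+4·4=16≤18, objective 28.
(m,n)=(1,3): 2·1+5·3=17≤35, 4·1+4·3=16≤18, objective 25.
(m,n)=(0,3): 2·0+5·3=15≤35, 4·0+4·3=12≤18, objective 21.
No feasible integer point exceeds 28.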